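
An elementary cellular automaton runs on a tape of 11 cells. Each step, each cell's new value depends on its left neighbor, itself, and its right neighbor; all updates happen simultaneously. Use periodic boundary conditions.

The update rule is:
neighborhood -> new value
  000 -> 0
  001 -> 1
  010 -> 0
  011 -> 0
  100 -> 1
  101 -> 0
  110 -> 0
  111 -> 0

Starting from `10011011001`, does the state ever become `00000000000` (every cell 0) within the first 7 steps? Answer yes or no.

01100000110
10010001001
01101010110
10000000001
01000000010
10100000101
00010001000
step 7 is 00010001000, still not uniform 0

no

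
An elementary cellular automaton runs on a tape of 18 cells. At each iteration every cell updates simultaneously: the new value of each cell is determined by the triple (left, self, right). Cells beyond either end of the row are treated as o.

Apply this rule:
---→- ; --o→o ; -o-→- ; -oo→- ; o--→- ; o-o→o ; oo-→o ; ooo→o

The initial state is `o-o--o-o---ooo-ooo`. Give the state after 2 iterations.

oo--o-o---o-ooo-oo
oo-o-o---o-o-ooo-o

oo-o-o---o-o-ooo-o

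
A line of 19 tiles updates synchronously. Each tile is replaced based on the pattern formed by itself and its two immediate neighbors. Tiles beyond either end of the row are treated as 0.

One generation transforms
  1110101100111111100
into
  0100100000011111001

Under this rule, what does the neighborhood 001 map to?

At position 9 the neighborhood is 001; the next row has 0 there.

0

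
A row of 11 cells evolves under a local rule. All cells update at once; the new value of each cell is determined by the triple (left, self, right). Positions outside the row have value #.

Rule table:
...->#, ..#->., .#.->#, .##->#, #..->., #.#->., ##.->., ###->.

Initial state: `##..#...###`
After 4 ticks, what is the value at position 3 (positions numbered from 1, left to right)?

....#.#.#..
.##.#.#.#..
.#..#.#.#..
.#..#.#.#..
position 3 holds .

.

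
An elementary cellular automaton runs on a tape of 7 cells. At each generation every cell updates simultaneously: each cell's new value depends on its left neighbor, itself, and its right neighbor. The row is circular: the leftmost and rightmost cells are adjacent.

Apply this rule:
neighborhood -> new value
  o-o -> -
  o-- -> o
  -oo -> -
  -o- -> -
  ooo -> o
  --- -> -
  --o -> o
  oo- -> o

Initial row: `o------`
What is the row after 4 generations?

----o--

-o----o
--o--o-
-o-oo-o
----o--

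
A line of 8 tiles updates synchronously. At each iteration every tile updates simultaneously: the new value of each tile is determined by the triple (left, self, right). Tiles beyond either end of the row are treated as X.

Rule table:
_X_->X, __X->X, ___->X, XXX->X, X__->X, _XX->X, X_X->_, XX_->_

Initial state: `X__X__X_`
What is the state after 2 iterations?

iteration 1: _XXXXXX_
iteration 2: _XXXXX__

_XXXXX__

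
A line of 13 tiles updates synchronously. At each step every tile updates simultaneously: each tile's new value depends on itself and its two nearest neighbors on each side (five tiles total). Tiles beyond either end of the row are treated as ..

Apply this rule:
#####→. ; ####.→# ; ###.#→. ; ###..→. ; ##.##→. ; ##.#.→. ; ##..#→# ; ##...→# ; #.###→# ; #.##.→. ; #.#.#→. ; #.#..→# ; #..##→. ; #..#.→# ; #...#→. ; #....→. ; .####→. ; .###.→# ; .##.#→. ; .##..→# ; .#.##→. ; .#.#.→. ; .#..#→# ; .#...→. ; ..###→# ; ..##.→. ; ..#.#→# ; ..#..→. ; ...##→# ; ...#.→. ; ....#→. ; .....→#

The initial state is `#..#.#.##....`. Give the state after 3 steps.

##..###......

.###....##.##
###.#..#....#
##..###......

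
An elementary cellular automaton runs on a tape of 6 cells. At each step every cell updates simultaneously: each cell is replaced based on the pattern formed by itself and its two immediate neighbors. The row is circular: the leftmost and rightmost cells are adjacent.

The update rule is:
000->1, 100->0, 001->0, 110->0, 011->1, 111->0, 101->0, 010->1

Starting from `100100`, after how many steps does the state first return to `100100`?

100100

1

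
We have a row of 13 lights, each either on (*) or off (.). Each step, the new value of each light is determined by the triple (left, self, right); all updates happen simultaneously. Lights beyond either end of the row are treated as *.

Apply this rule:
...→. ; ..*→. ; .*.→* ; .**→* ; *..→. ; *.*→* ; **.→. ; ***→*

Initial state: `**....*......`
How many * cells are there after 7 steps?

1

step 1: *.....*......
step 2: ......*......
step 3: ......*......  (fixed point — unchanged through step 7)
count of *: 1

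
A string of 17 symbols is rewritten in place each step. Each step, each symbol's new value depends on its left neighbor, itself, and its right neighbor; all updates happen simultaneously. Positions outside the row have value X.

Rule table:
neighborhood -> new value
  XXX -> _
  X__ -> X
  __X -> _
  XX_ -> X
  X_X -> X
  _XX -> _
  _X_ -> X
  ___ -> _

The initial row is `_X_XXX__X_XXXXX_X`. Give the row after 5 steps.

XXX__XX_XX____XX_
__XX__XX_XX____XX
X__XX__XX_XX_____
XX__XX__XX_XX____
_XX__XX__XX_XX___

_XX__XX__XX_XX___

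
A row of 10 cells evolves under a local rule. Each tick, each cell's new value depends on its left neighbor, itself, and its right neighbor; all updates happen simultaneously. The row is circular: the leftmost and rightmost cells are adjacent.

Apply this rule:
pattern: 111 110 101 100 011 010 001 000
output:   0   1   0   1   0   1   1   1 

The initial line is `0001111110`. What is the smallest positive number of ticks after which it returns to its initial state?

20

1110000011
0011111100
1100000111
0111111000
1000001111
1111110000
0000011111
1111100001
0000111110
1111000011
0001111100
1110000111
0011111000
1100001111
0111110000
1000011111
1111100000
0000111111
1111000001
0001111110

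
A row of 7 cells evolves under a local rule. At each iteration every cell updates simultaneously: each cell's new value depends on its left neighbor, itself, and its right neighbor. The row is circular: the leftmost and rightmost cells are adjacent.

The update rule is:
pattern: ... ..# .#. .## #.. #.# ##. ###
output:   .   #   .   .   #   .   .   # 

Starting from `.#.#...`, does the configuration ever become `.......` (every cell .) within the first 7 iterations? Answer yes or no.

#...#..
.#.#.##
.......
all cells are . at iteration 3

yes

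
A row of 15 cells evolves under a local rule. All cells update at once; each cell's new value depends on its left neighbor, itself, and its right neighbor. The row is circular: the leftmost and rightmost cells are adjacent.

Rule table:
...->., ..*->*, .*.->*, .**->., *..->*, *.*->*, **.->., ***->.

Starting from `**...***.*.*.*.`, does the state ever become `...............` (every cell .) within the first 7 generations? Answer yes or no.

generation 1: ..*.*...*******
generation 2: ******.*.......
generation 3: ......***.....*
generation 4: *....*...*...**
generation 5: .*..***.***.*..
generation 6: ****...*...***.
generation 7: ....*.***.*...*
generation 7 is ....*.***.*...*, still not uniform .

no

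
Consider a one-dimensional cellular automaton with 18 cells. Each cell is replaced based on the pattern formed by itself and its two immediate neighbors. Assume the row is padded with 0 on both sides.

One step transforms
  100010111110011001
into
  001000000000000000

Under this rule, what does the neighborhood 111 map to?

0

At position 7 the neighborhood is 111; the next row has 0 there.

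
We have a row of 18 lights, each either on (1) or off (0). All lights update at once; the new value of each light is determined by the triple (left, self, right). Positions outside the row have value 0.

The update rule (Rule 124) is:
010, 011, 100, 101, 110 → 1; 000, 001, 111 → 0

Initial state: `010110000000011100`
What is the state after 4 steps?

011101011000011001

011111000000010110
010001100000011111
011001110000010001
011101011000011001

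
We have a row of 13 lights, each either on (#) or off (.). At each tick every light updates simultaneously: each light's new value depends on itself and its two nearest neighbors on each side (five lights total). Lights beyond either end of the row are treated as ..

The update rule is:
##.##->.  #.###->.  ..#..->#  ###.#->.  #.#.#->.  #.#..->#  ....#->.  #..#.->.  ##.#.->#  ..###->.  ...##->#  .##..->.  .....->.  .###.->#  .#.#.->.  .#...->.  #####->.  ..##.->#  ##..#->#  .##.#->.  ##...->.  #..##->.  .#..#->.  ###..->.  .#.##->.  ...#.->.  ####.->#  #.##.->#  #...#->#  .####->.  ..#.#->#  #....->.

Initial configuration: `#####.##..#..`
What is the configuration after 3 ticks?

tick 1: ...#..#.#.#..
tick 2: ...#..#...#..
tick 3: ...#..#.#.#..

...#..#.#.#..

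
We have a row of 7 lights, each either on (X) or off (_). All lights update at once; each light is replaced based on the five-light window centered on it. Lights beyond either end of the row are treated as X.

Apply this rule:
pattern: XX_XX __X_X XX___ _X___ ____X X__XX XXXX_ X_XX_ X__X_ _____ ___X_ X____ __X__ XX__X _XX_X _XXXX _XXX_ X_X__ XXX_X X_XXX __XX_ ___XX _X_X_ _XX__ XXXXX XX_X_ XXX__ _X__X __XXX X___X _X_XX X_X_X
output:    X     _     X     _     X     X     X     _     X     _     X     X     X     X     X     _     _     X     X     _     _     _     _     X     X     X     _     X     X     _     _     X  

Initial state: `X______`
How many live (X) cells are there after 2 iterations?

_XX__X_
X_XXX__
count of X: 4

4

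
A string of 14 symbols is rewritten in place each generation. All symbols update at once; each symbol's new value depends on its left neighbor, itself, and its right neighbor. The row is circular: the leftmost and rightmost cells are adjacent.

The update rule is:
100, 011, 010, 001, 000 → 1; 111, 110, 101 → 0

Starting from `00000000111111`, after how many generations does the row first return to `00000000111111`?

11111111100000
10000000011111
01111111110000
11000000001111
00111111111000
11100000000111
00011111111100
11110000000011
00001111111110
11111000000001
00000111111111
11111100000000
10000011111111
01111110000000
11000001111111
00111111000000
11100000111111
00011111100000
11110000011111
00001111110000
11111000001111
00000111111000
11111100000111
00000011111100
11111110000011
00000001111110
11111111000001
00000000111111

28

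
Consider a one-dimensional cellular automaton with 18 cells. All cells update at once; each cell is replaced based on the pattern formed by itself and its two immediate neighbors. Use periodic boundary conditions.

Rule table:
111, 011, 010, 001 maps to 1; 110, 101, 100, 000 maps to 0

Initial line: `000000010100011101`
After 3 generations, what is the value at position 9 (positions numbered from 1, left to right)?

1

000000110100111001
000001100101110011
000011001101100110
position 9 holds 1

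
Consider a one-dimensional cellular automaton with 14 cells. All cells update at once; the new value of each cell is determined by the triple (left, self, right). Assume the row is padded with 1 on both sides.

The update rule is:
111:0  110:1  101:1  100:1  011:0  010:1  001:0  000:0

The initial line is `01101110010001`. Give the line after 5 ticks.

tick 1: 10110011011000
tick 2: 11011001101100
tick 3: 01101100110110
tick 4: 10110110011011
tick 5: 11011011001100

11011011001100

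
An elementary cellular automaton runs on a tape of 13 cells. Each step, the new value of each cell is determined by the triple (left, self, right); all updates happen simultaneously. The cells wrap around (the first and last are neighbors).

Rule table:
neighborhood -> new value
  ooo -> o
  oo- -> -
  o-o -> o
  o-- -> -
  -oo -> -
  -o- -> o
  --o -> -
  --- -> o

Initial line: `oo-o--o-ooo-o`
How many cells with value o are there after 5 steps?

5

o-oo--oo-o-o-
oo------ooooo
o--oooo--oooo
----oo----ooo
-oo----oo--o-
count of o: 5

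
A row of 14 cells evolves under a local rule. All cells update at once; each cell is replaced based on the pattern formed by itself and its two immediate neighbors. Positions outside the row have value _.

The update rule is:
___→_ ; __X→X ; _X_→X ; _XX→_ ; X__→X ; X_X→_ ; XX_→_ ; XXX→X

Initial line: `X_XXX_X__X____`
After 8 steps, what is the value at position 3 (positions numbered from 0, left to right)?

_

X__X__XXXXX___
XXXXXX_XXX_X__
_XXXX___X__XX_
X_XX_X_XXXX__X
X____X__XX_XXX
XX__XXXX____X_
__XX_XX_X__XXX
_X______XXX_X_
position 3 holds _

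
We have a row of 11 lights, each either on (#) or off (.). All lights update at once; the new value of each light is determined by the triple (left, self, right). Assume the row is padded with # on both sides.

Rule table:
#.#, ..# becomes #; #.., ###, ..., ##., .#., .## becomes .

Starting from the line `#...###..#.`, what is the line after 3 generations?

.#....#.#.#

...#....#.#
..#....#.#.
.#....#.#.#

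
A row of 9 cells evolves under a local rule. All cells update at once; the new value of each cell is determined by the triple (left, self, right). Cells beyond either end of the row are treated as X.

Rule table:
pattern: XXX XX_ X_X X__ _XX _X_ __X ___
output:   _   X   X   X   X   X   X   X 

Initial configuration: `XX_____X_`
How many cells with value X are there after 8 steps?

_XXXXXXXX
XX_______
_XXXXXXXX  (repeats step 1; period 2)
step 8: XX_______
count of X: 2

2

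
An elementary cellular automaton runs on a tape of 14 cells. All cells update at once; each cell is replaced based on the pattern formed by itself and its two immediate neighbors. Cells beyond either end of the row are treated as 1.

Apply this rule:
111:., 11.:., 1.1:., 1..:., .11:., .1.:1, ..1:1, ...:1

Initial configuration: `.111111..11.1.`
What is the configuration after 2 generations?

........1...1.
.11111111.111.

.11111111.111.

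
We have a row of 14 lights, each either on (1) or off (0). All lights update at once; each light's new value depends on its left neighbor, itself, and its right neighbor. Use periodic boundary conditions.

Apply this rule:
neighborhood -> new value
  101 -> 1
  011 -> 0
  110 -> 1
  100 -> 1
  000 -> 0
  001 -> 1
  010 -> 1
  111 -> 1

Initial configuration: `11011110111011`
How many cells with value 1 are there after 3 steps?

11

11101111011101
11110111101110
01111011110111
count of 1: 11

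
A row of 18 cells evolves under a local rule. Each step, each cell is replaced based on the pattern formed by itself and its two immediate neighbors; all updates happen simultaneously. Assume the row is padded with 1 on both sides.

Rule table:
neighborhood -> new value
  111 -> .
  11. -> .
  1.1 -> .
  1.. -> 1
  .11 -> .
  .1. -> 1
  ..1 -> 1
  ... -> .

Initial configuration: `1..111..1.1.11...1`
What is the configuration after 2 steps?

...1.1....11.11.1.

.11...111.1...1.1.
...1.1....11.11.1.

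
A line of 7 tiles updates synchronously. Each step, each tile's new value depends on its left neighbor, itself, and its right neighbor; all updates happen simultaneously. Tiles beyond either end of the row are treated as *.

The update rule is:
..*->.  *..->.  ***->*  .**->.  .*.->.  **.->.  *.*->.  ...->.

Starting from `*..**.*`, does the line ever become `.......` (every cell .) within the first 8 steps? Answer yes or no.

yes

.......
all cells are . at step 1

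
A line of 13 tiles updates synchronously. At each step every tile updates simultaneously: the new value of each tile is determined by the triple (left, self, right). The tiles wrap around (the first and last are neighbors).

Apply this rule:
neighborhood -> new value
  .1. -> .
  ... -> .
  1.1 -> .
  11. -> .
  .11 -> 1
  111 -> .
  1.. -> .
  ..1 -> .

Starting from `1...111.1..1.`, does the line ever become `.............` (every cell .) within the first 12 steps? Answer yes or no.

....1........
.............
all cells are . at step 2

yes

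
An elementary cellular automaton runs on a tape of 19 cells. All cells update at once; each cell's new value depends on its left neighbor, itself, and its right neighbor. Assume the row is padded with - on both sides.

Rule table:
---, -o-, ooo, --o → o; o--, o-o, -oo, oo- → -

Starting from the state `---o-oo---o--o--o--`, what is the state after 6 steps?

o-oo-oo-oooo--oo--o

oooo----ooo-oo-oo-o
-oo--ooo-o--------o
o---o-o--o-oooooooo
o-ooo-o-oo--oooooo-
o--o--o----o-oooo--
o-oo-oo-oooo--oo--o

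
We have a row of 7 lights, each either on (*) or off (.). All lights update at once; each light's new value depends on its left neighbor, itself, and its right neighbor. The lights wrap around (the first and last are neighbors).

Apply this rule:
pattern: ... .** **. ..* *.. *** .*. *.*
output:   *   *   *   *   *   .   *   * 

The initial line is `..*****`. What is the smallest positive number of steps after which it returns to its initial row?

2

***...*
..*****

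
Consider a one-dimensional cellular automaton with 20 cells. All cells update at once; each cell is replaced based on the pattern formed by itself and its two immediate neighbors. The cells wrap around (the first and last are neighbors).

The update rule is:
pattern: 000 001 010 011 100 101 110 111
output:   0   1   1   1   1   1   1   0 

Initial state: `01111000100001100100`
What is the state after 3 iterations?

00000001110011000110

iteration 1: 11001101110011111110
iteration 2: 11111111011110000011
iteration 3: 00000001110011000110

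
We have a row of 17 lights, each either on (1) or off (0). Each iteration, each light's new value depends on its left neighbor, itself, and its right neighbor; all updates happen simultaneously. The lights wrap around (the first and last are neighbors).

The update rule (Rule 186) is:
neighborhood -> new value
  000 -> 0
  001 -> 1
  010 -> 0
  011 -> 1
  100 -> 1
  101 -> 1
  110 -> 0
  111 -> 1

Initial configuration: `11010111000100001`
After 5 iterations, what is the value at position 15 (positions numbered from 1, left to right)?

10101110101010011
01011101010101111
10111010101011110
01110101010111101
11101010101111010
position 15 holds 0

0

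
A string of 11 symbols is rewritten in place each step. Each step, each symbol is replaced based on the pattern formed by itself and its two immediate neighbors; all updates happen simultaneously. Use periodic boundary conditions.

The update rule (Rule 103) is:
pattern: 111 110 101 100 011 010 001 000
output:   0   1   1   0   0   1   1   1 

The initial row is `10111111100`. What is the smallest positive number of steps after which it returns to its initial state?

step 1: 11000000101
step 2: 01011111110
step 3: 11100000010
step 4: 00101111111
step 5: 01110000001
step 6: 10010111111
step 7: 10111000000
step 8: 11001011111
step 9: 01011100000
step 10: 11100101111
step 11: 00101110000
step 12: 11110010111
step 13: 00010111000
step 14: 11111001011
step 15: 00001011100
step 16: 11111100101
step 17: 00000101110
step 18: 11111110010
step 19: 00000010111
step 20: 01111111001
step 21: 10000001011
step 22: 10111111100

22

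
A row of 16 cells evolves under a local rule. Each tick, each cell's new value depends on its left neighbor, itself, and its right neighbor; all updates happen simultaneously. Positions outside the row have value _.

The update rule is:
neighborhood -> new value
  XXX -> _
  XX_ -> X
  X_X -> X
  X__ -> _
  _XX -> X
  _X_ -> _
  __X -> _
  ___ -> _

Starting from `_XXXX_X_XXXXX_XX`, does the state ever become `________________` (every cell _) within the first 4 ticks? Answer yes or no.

yes

_X__XX_XX___XXXX
____XXXXX___X__X
____X___X_______
________________
all cells are _ at tick 4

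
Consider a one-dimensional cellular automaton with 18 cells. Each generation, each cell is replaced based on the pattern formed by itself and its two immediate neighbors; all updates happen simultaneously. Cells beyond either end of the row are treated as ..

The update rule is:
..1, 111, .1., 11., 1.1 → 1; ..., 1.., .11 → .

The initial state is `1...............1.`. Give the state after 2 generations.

1.............1.1.

1..............11.
1.............1.1.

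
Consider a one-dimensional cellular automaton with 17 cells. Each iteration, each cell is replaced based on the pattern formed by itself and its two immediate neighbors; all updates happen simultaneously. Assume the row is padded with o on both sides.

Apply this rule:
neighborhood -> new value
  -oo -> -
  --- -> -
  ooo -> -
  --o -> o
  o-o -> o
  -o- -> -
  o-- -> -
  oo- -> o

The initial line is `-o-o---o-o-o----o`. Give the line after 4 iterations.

o--o-o-o----o-o-o

iteration 1: o-o---o-o-o----o-
iteration 2: oo---o-o-o----o-o
iteration 3: -o--o-o-o----o-o-
iteration 4: o--o-o-o----o-o-o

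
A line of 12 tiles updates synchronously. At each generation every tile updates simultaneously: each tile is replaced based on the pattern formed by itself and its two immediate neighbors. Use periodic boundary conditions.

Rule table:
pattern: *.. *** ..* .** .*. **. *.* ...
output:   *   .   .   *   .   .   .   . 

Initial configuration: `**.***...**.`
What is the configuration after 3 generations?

*..*..*..*..
.*..*..*..*.
..*..*..*..*

..*..*..*..*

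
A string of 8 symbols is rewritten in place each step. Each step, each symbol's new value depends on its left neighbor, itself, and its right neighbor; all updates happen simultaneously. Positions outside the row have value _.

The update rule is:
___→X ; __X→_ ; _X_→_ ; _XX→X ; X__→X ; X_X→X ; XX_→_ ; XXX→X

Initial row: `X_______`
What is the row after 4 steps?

_XXXX_X_

_XXXXXXX
_XXXXXX_
_XXXXX_X
_XXXX_X_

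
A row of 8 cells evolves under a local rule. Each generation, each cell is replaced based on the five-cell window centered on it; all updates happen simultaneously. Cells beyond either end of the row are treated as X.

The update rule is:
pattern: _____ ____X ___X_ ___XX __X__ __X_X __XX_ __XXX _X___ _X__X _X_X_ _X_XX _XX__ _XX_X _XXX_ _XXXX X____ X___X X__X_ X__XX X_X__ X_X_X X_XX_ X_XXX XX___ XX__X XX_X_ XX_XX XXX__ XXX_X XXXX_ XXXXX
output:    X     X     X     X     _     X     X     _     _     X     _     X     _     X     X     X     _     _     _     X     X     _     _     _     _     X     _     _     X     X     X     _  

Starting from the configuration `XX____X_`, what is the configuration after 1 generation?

XX__XXXX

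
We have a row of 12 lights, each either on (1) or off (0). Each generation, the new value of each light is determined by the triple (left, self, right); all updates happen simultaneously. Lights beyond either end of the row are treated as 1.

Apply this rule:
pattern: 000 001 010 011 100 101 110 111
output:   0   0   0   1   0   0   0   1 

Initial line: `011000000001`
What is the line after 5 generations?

010000000001
000000000001
000000000001  (fixed point — unchanged through generation 5)

000000000001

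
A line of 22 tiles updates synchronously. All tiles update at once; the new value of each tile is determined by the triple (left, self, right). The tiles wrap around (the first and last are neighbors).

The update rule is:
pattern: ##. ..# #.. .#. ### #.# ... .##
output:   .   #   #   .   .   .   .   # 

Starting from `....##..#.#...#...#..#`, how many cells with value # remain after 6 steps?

10

#..##.##...#.#.#.#.##.
.###..#.#.#........#..
##..##.....#......#.#.
#.###.#...#.#....#....
..#....#.#...#..#.#..#
##.#..#...#.#.##...##.
count of #: 10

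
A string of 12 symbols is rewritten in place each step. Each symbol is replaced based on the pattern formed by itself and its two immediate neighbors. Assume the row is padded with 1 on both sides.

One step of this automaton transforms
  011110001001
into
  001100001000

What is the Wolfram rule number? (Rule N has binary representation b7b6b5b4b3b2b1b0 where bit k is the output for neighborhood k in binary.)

position 2: 111 → 1  (bit 7 = 1)
position 4: 110 → 0  (bit 6 = 0)
position 0: 101 → 0  (bit 5 = 0)
position 5: 100 → 0  (bit 4 = 0)
position 1: 011 → 0  (bit 3 = 0)
position 8: 010 → 1  (bit 2 = 1)
position 7: 001 → 0  (bit 1 = 0)
position 6: 000 → 0  (bit 0 = 0)
bits b7..b0 = 10000100 = 132

132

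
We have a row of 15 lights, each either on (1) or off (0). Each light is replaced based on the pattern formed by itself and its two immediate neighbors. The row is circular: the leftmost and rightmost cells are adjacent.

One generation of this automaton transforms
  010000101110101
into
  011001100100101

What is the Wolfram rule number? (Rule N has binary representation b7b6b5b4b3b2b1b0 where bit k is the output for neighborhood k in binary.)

150

position 9: 111 → 1  (bit 7 = 1)
position 10: 110 → 0  (bit 6 = 0)
position 0: 101 → 0  (bit 5 = 0)
position 2: 100 → 1  (bit 4 = 1)
position 8: 011 → 0  (bit 3 = 0)
position 1: 010 → 1  (bit 2 = 1)
position 5: 001 → 1  (bit 1 = 1)
position 3: 000 → 0  (bit 0 = 0)
bits b7..b0 = 10010110 = 150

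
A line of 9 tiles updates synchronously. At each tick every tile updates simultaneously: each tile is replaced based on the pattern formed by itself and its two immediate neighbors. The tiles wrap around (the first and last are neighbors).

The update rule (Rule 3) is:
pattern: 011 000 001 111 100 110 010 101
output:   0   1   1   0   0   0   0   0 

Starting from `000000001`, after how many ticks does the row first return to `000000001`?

011111110
100000000
001111111
010000000
100111111
001000000
110011111
000100000
111001111
000010000
111100111
000001000
111110011
000000100
111111001
000000010
111111100
000000001

18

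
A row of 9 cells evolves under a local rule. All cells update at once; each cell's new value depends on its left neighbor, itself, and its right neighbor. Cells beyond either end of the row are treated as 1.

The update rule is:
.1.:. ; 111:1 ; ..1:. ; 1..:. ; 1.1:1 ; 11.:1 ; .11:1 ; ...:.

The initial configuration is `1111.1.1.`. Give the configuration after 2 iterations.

11111.1.1
111111.11

111111.11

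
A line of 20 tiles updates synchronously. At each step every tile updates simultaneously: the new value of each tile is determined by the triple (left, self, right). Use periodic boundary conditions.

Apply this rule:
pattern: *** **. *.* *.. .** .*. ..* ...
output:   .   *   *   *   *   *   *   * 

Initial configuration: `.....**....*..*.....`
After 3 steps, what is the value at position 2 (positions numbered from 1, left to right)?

********************
....................
********************
position 2 holds *

*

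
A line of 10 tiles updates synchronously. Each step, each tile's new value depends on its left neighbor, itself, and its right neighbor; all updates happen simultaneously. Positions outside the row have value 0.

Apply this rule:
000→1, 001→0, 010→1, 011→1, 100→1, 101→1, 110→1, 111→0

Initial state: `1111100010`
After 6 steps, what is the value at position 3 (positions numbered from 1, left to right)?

1

1000111011
1110101111
1011111001
1110001101
1011101111
1110111001
position 3 holds 1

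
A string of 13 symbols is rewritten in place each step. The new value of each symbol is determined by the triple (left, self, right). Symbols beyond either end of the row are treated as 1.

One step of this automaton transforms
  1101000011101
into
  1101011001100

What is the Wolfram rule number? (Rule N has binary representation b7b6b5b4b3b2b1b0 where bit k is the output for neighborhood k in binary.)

position 0: 111 → 1  (bit 7 = 1)
position 1: 110 → 1  (bit 6 = 1)
position 2: 101 → 0  (bit 5 = 0)
position 4: 100 → 0  (bit 4 = 0)
position 8: 011 → 0  (bit 3 = 0)
position 3: 010 → 1  (bit 2 = 1)
position 7: 001 → 0  (bit 1 = 0)
position 5: 000 → 1  (bit 0 = 1)
bits b7..b0 = 11000101 = 197

197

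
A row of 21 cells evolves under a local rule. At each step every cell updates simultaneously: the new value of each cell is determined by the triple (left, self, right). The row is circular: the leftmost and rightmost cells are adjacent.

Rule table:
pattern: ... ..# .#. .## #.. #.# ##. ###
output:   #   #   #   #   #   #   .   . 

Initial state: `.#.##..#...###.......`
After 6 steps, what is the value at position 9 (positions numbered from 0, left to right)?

.

####.#######..#######
....##......###......
#####.#######..######
.....##......###.....
######.#######..#####
......##......###....
position 9 holds .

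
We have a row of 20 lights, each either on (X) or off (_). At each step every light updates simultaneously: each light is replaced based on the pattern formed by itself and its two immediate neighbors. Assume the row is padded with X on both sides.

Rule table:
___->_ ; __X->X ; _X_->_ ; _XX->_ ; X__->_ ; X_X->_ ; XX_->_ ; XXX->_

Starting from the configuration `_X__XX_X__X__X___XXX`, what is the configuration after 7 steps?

___X__X___X___X__X__

step 1: ___X_____X__X___X___
step 2: __X_____X__X___X___X
step 3: _X_____X__X___X___X_
step 4: ______X__X___X___X__
step 5: _____X__X___X___X__X
step 6: ____X__X___X___X__X_
step 7: ___X__X___X___X__X__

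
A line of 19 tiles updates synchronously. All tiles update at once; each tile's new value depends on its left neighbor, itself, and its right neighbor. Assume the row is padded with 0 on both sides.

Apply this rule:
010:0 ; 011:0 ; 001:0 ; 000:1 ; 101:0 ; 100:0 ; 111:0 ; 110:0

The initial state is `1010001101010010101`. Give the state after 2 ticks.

0000100000000000000
1110001111111111111

1110001111111111111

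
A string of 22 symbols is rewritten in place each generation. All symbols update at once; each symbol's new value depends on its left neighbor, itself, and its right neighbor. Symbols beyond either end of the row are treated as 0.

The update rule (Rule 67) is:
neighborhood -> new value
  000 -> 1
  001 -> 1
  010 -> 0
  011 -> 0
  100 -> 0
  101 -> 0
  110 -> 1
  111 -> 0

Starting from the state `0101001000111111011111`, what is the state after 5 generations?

1000010011000001000001
0011100101011110011110
1100101000000010100010
0101000011111100001100
1000011100000101110101

1000011100000101110101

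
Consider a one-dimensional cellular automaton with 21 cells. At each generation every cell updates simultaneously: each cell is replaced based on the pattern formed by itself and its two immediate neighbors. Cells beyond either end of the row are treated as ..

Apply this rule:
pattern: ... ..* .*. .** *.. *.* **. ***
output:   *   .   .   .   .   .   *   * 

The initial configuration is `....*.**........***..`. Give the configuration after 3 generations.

..*..*.**..****.*...*

generation 1: ***....*.******..**.*
generation 2: .**.**....*****...*..
generation 3: ..*..*.**..****.*...*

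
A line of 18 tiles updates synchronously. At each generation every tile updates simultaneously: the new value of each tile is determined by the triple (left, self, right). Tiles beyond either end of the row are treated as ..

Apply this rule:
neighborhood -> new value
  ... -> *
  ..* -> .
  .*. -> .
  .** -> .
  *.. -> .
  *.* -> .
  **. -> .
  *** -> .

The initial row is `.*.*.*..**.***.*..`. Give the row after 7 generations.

generation 1: .................*
generation 2: ****************..
generation 3: .................*  (repeats generation 1; period 2)
generation 7: .................*

.................*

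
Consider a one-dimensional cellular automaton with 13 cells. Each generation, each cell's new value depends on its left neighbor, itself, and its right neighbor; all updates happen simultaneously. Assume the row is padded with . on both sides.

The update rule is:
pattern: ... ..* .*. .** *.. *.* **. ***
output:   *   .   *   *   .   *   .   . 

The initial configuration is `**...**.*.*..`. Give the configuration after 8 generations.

*..***.**..*.

*..*.*.****.*
*..*****...**
*..*.....*.*.
*..*.***.***.
*..***..**...
*..*....*..**
*..*.**.*..*.
*..***.**..*.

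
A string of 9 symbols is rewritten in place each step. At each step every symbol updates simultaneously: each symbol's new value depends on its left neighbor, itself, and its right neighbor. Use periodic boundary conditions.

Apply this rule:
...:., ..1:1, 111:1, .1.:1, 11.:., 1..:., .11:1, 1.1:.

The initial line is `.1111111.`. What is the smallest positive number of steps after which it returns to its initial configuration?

1111111..
111111..1
11111..11
1111..111
111..1111
11..11111
1..111111
..1111111
.1111111.

9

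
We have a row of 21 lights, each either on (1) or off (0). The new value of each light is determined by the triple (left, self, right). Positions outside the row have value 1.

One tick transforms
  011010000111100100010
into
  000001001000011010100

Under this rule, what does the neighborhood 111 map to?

At position 10 the neighborhood is 111; the next row has 0 there.

0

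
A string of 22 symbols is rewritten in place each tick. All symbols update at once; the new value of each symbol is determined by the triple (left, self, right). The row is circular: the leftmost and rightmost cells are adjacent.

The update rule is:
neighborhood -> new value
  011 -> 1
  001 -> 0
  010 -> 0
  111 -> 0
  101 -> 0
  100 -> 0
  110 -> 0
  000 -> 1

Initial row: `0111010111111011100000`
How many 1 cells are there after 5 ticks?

tick 1: 0100000100000010001111
tick 2: 0001110001111000101000
tick 3: 1101000101000010000011
tick 4: 0000010000011000111010
tick 5: 1111000111010010100000
count of 1: 10

10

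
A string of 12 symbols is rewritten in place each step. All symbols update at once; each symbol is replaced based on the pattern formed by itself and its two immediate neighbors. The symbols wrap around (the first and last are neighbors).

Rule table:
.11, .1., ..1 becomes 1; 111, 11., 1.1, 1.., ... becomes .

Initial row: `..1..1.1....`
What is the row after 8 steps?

..11..11..11

.11.11.1....
11..1..1....
1..11.11...1
..11..1...11
.11..11..11.
11..11..11..
1..11..11..1
..11..11..11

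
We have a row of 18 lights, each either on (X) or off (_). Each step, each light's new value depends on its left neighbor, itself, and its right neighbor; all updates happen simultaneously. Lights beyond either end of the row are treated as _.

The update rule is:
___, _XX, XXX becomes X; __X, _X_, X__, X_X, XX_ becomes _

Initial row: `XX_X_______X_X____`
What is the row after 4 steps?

X____XXXXX_____XXX
__XX_XXXX__XXX_XX_
X_X__XXX___XX__X__
_____XX__X_X_____X

_____XX__X_X_____X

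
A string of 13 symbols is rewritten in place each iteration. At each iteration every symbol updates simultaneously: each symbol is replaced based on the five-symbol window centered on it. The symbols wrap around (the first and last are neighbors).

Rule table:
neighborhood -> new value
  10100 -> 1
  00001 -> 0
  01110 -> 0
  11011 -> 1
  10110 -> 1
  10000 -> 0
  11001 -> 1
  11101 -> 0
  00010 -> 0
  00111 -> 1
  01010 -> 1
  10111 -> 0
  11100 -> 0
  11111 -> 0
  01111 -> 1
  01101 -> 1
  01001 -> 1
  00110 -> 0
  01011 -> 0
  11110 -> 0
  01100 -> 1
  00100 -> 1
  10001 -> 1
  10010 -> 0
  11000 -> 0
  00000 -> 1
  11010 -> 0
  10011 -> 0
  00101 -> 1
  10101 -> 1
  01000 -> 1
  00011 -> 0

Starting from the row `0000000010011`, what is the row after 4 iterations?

0000011110110

0011110011001
1011001001101
1111101100111
0000011110110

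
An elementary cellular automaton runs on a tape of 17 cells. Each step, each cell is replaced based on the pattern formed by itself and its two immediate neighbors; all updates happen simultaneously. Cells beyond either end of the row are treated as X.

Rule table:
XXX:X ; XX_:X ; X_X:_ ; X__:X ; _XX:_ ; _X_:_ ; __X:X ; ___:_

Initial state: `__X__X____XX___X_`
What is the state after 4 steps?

XXXX__X__X____X__

step 1: XX_XX_X__X_XX_X__
step 2: XX__X__XX___X__XX
step 3: XXXX_XX_XX_X_XX_X
step 4: XXXX__X__X____X__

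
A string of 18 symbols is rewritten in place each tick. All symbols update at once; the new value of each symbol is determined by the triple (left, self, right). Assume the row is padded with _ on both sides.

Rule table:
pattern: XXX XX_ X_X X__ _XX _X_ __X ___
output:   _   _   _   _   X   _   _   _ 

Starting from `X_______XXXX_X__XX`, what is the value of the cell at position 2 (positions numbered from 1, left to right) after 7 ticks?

_

________X_______X_
__________________
__________________  (fixed point — unchanged through tick 7)
position 2 holds _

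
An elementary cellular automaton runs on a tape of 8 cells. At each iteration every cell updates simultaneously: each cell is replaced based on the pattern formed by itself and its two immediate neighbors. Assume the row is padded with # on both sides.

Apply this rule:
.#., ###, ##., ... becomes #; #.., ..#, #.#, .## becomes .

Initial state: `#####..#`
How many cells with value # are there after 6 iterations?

#####...
#####.#.
#####.#.  (fixed point — unchanged through iteration 6)
count of #: 6

6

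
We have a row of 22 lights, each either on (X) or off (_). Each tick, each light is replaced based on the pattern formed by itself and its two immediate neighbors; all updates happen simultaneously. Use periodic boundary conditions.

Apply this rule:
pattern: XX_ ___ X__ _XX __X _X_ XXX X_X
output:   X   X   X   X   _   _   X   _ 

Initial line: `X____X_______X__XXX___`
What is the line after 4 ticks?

_XXXX_XXXXXXXXX_XXXXXX

_XXX__XXXXXX__X_XXXXX_
_XXXX_XXXXXXX___XXXXXX
_XXXX_XXXXXXXXX_XXXXXX
_XXXX_XXXXXXXXX_XXXXXX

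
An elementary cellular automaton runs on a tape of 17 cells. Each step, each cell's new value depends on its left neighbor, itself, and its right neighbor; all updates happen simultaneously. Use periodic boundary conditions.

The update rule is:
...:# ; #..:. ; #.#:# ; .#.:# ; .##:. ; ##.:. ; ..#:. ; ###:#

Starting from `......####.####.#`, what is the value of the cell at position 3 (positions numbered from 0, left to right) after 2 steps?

.####..##.#.##.##
#.##.....###..#..
position 3 holds #

#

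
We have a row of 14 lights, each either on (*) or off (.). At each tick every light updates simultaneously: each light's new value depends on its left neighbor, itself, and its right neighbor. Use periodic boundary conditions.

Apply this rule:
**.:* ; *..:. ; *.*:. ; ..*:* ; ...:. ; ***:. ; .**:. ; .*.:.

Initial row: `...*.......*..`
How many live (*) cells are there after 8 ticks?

..*.......*...
.*.......*....
*.......*.....
.......*.....*
......*.....*.
.....*.....*..
....*.....*...
...*.....*....
count of *: 2

2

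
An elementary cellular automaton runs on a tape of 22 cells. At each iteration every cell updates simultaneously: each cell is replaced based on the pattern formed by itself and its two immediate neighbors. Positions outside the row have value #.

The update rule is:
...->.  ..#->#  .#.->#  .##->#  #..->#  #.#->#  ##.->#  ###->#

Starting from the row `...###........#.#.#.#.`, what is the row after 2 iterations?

#.#####......#########
########....##########

########....##########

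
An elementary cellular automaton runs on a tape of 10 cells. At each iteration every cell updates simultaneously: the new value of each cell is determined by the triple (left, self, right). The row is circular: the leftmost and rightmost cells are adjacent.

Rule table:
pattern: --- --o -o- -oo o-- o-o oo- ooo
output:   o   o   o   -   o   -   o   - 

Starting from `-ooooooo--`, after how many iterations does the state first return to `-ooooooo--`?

o------ooo
ooooooo---
------oooo
oooooo---o
-----oooo-
ooooo---oo
----oooo--
oooo---ooo
---oooo---
ooo---oooo
--oooo----
oo---ooooo
-oooo-----
o---oooooo
oooo------
---ooooooo
ooo------o
--ooooooo-
oo------oo
-ooooooo--

20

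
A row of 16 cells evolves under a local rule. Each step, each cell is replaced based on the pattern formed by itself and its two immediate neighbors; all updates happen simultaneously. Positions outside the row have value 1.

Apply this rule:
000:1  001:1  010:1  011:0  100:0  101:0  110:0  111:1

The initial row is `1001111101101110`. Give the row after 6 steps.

0110101001011100

0010111000000100
0110010011111101
0000110101111000
0111000100110011
0010011101000101
0110101001011100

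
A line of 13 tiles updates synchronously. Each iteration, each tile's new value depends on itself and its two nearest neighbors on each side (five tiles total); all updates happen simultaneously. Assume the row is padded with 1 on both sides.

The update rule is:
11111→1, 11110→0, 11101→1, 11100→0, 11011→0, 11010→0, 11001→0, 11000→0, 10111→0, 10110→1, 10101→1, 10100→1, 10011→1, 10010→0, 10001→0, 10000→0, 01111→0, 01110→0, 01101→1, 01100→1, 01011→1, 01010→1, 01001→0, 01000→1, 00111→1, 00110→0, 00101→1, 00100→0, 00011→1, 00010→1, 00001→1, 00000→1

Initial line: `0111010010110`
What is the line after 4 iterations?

0001010011110
0011110110010
0110010110011
0110011110110

0110011110110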